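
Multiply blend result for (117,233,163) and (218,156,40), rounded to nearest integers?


Multiply: C = A×B/255, rounded to nearest integer
R: 117×218/255 = 25506/255 ≈ 100.024 → 100
G: 233×156/255 = 36348/255 ≈ 142.541 → 143
B: 163×40/255 = 6520/255 ≈ 25.569 → 26
= RGB(100, 143, 26)


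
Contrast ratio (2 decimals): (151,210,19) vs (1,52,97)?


Linearize each sRGB channel c=v/255: c/12.92 if c ≤ 0.04045 else ((c+0.055)/1.055)^2.4
L = 0.2126×R_lin + 0.7152×G_lin + 0.0722×B_lin
Color 1 (151,210,19):
  R=151: 151/255≈0.5922 > 0.04045 → ((0.5922+0.055)/1.055)^2.4 ≈ 0.30947
  G=210: 210/255≈0.8235 > 0.04045 → ((0.8235+0.055)/1.055)^2.4 ≈ 0.64448
  B=19: 19/255≈0.0745 > 0.04045 → ((0.0745+0.055)/1.055)^2.4 ≈ 0.00651
  L1 = 0.2126×0.30947 + 0.7152×0.64448 + 0.0722×0.00651 ≈ 0.52720
Color 2 (1,52,97):
  R=1: 1/255≈0.0039 ≤ 0.04045 → 0.0039/12.92 ≈ 0.00030
  G=52: 52/255≈0.2039 > 0.04045 → ((0.2039+0.055)/1.055)^2.4 ≈ 0.03434
  B=97: 97/255≈0.3804 > 0.04045 → ((0.3804+0.055)/1.055)^2.4 ≈ 0.11954
  L2 = 0.2126×0.00030 + 0.7152×0.03434 + 0.0722×0.11954 ≈ 0.03326
Lighter = 0.52720, Darker = 0.03326
Ratio = (L_lighter + 0.05) / (L_darker + 0.05)
Ratio = (0.52720 + 0.05) / (0.03326 + 0.05) = 0.57720 / 0.08326 ≈ 6.9329
Ratio ≈ 6.93:1


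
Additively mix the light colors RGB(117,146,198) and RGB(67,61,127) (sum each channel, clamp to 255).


Additive: each channel = min(255, C₁+C₂)
R: 117+67 = 184 → 184
G: 146+61 = 207 → 207
B: 198+127 = 325 → 255
= RGB(184, 207, 255)


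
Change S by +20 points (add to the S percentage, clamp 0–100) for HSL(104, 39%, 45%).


Original S = 39%
Adjustment = +20 percentage points
New S = 39 + (20) = 59
Clamp to [0, 100] → 59
= HSL(104°, 59%, 45%)


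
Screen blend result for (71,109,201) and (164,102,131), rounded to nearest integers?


Screen: C = 255 - (255-A)×(255-B)/255, rounded to nearest integer
R: 255 - (255-71)×(255-164)/255 = 255 - 16744/255 ≈ 255 - 65.663 = 189.337 → 189
G: 255 - (255-109)×(255-102)/255 = 255 - 22338/255 ≈ 255 - 87.600 = 167.400 → 167
B: 255 - (255-201)×(255-131)/255 = 255 - 6696/255 ≈ 255 - 26.259 = 228.741 → 229
= RGB(189, 167, 229)


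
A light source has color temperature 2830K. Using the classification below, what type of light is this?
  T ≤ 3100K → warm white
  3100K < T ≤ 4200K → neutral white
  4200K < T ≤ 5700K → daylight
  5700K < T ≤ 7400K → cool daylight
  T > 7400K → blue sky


Temperature: 2830K
2830K ≤ 3100K → warm white
Classification: warm white


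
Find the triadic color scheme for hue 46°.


Triadic: equally spaced at 120° intervals
H1 = 46°
H2 = (46 + 120) mod 360 = 166°
H3 = (46 + 240) mod 360 = 286°
Triadic = 46°, 166°, 286°


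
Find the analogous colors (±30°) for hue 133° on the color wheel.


Base hue: 133°
Left analog: (133 - 30) mod 360 = 103°
Right analog: (133 + 30) mod 360 = 163°
Analogous hues = 103° and 163°


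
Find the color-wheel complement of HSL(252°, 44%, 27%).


Complement = opposite side of color wheel = hue + 180°
H' = (252 + 180) mod 360 = 72°
S and L unchanged.
= HSL(72°, 44%, 27%)


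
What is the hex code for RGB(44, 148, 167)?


R = 44 → 2C (hex)
G = 148 → 94 (hex)
B = 167 → A7 (hex)
Hex = #2C94A7


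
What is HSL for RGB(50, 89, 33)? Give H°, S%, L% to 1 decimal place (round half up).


Normalize: R'=50/255≈0.1961, G'=89/255≈0.3490, B'=33/255≈0.1294
Max=89/255, Min=33/255, Δ=Max-Min=56/255
L = (Max+Min)/2 = (89+33)/510 = 122/510 = 0.23921… → L = 23.9%
L ≤ 0.5 → S = Δ/(Max+Min) = 56/(89+33) = 56/122 = 0.45901… → S = 45.9%
(the 1/255 factors cancel in S and H, so raw channel differences can be used)
Max is G' → H = 60 × ((B-R)/Δ + 2) = 60 × ((33-50)/56 + 2)
  -17/56 + 2 = -0.3035… + 2 = 1.6964…
  H = 60 × 1.6964… = 101.785…° → H = 101.8°
= HSL(101.8°, 45.9%, 23.9%)


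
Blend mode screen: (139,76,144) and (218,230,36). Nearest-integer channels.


Screen: C = 255 - (255-A)×(255-B)/255, rounded to nearest integer
R: 255 - (255-139)×(255-218)/255 = 255 - 4292/255 ≈ 255 - 16.831 = 238.169 → 238
G: 255 - (255-76)×(255-230)/255 = 255 - 4475/255 ≈ 255 - 17.549 = 237.451 → 237
B: 255 - (255-144)×(255-36)/255 = 255 - 24309/255 ≈ 255 - 95.329 = 159.671 → 160
= RGB(238, 237, 160)


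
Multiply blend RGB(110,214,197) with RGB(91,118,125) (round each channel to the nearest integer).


Multiply: C = A×B/255, rounded to nearest integer
R: 110×91/255 = 10010/255 ≈ 39.255 → 39
G: 214×118/255 = 25252/255 ≈ 99.027 → 99
B: 197×125/255 = 24625/255 ≈ 96.569 → 97
= RGB(39, 99, 97)


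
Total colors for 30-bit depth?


Colors = 2^bits = 2^30
= 1,073,741,824 colors


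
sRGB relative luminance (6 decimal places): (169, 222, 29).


Linearize each channel (sRGB transfer function): c = v/255; c_lin = c/12.92 if c ≤ 0.04045, else ((c+0.055)/1.055)^2.4
  R: 169/255 ≈ 0.662745 > 0.04045 → ((0.662745+0.055)/1.055)^2.4 ≈ 0.396755
  G: 222/255 ≈ 0.870588 > 0.04045 → ((0.870588+0.055)/1.055)^2.4 ≈ 0.730461
  B: 29/255 ≈ 0.113725 > 0.04045 → ((0.113725+0.055)/1.055)^2.4 ≈ 0.012286
R_lin = 0.396755, G_lin = 0.730461, B_lin = 0.012286
L = 0.2126×R + 0.7152×G + 0.0722×B
L = 0.2126×0.396755 + 0.7152×0.730461 + 0.0722×0.012286
L ≈ 0.607663


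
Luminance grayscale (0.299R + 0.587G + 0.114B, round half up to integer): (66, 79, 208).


Gray = 0.299×R + 0.587×G + 0.114×B
Gray = 0.299×66 + 0.587×79 + 0.114×208
Gray = 19.734 + 46.373 + 23.712
Gray = 89.819 → round half up → 90
Gray = 90


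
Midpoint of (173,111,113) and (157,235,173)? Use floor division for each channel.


Midpoint: each channel = ⌊(C₁+C₂)/2⌋
R: ⌊(173+157)/2⌋ = 165
G: ⌊(111+235)/2⌋ = 173
B: ⌊(113+173)/2⌋ = 143
= RGB(165, 173, 143)


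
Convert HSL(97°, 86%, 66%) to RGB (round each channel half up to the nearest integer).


H=97°, S=0.86, L=0.66
C = (1-|2L-1|)×S = (1-|0.32|)×0.86 = 0.5848
H' = H/60 = 97/60 ≈ 1.6167; X = C×(1-|H' mod 2 - 1|) ≈ 0.2242
m = L - C/2 = 0.66 - 0.2924 = 0.3676
Sector ⌊H'⌋ = 1 → (R',G',B') = (≈0.2242, 0.5848, 0.0)
RGB = ((R'+m)×255, (G'+m)×255, (B'+m)×255) = (150.9022, 242.862, 93.738)
Round half up → RGB(151, 243, 94)


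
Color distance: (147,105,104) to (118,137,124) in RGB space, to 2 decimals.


d = √[(R₁-R₂)² + (G₁-G₂)² + (B₁-B₂)²]
d = √[(147-118)² + (105-137)² + (104-124)²]
d = √[841 + 1024 + 400]
d = √2265
d ≈ 47.59


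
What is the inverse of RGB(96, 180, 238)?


Invert: (255-R, 255-G, 255-B)
R: 255-96 = 159
G: 255-180 = 75
B: 255-238 = 17
= RGB(159, 75, 17)


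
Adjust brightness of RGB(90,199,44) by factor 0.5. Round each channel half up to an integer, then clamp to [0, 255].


Multiply each channel by 0.5, round half up, clamp to [0, 255]
R: 90×0.5 = 45
G: 199×0.5 = 99.5 → round → 100
B: 44×0.5 = 22
= RGB(45, 100, 22)


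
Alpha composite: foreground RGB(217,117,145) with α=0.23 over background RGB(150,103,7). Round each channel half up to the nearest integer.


C = α×F + (1-α)×B, with 1-α = 0.77
R: 0.23×217 + 0.77×150 = 49.91 + 115.50 = 165.41 → 165
G: 0.23×117 + 0.77×103 = 26.91 + 79.31 = 106.22 → 106
B: 0.23×145 + 0.77×7 = 33.35 + 5.39 = 38.74 → 39
= RGB(165, 106, 39)


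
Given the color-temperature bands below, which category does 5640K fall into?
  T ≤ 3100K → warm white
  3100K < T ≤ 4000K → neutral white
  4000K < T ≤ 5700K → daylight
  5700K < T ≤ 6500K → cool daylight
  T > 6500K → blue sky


Temperature: 5640K
4000K < 5640K ≤ 5700K → daylight
Classification: daylight


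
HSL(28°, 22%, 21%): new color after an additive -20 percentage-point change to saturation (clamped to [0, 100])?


Original S = 22%
Adjustment = -20 percentage points
New S = 22 + (-20) = 2
Clamp to [0, 100] → 2
= HSL(28°, 2%, 21%)


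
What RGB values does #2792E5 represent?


27 → 39 (R)
92 → 146 (G)
E5 → 229 (B)
= RGB(39, 146, 229)


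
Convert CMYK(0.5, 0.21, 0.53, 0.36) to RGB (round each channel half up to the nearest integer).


R = 255 × (1-C) × (1-K) = 255 × 0.50 × 0.64 = 81.6 → 82
G = 255 × (1-M) × (1-K) = 255 × 0.79 × 0.64 = 128.928 → 129
B = 255 × (1-Y) × (1-K) = 255 × 0.47 × 0.64 = 76.704 → 77
= RGB(82, 129, 77)


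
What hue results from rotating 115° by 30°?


New hue = (H + rotation) mod 360
New hue = (115 + 30) mod 360
= 145 mod 360
= 145°


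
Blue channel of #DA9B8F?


Color: #DA9B8F
R = DA = 218
G = 9B = 155
B = 8F = 143
Blue = 143


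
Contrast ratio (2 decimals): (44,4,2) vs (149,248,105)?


Linearize each sRGB channel c=v/255: c/12.92 if c ≤ 0.04045 else ((c+0.055)/1.055)^2.4
L = 0.2126×R_lin + 0.7152×G_lin + 0.0722×B_lin
Color 1 (44,4,2):
  R=44: 44/255≈0.1725 > 0.04045 → ((0.1725+0.055)/1.055)^2.4 ≈ 0.02519
  G=4: 4/255≈0.0157 ≤ 0.04045 → 0.0157/12.92 ≈ 0.00121
  B=2: 2/255≈0.0078 ≤ 0.04045 → 0.0078/12.92 ≈ 0.00061
  L1 = 0.2126×0.02519 + 0.7152×0.00121 + 0.0722×0.00061 ≈ 0.00627
Color 2 (149,248,105):
  R=149: 149/255≈0.5843 > 0.04045 → ((0.5843+0.055)/1.055)^2.4 ≈ 0.30054
  G=248: 248/255≈0.9725 > 0.04045 → ((0.9725+0.055)/1.055)^2.4 ≈ 0.93869
  B=105: 105/255≈0.4118 > 0.04045 → ((0.4118+0.055)/1.055)^2.4 ≈ 0.14126
  L2 = 0.2126×0.30054 + 0.7152×0.93869 + 0.0722×0.14126 ≈ 0.74544
Lighter = 0.74544, Darker = 0.00627
Ratio = (L_lighter + 0.05) / (L_darker + 0.05)
Ratio = (0.74544 + 0.05) / (0.00627 + 0.05) = 0.79544 / 0.05627 ≈ 14.1370
Ratio ≈ 14.14:1


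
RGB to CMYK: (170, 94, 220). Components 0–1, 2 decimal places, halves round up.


R'=170/255≈0.6667, G'=94/255≈0.3686, B'=220/255≈0.8627
K = 1 - max(R',G',B') = 1 - 220/255 = 35/255 = 0.13725… → 0.14
(1-R'-K)/(1-K) simplifies to (max-R)/max with max = 220:
C = (220-170)/220 = 50/220 = 0.22727… → 0.23
M = (220-94)/220 = 126/220 = 0.57272… → 0.57
Y = (220-220)/220 = 0/220 = 0 → 0.00
= CMYK(0.23, 0.57, 0.00, 0.14)


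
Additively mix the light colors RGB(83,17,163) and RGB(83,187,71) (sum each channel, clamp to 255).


Additive: each channel = min(255, C₁+C₂)
R: 83+83 = 166 → 166
G: 17+187 = 204 → 204
B: 163+71 = 234 → 234
= RGB(166, 204, 234)


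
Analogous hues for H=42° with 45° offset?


Base hue: 42°
Left analog: (42 - 45) mod 360 = 357°
Right analog: (42 + 45) mod 360 = 87°
Analogous hues = 357° and 87°


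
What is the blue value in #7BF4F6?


Color: #7BF4F6
R = 7B = 123
G = F4 = 244
B = F6 = 246
Blue = 246


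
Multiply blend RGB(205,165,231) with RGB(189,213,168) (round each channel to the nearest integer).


Multiply: C = A×B/255, rounded to nearest integer
R: 205×189/255 = 38745/255 ≈ 151.941 → 152
G: 165×213/255 = 35145/255 ≈ 137.824 → 138
B: 231×168/255 = 38808/255 ≈ 152.188 → 152
= RGB(152, 138, 152)


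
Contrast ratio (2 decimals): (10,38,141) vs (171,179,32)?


Linearize each sRGB channel c=v/255: c/12.92 if c ≤ 0.04045 else ((c+0.055)/1.055)^2.4
L = 0.2126×R_lin + 0.7152×G_lin + 0.0722×B_lin
Color 1 (10,38,141):
  R=10: 10/255≈0.0392 ≤ 0.04045 → 0.0392/12.92 ≈ 0.00304
  G=38: 38/255≈0.1490 > 0.04045 → ((0.1490+0.055)/1.055)^2.4 ≈ 0.01938
  B=141: 141/255≈0.5529 > 0.04045 → ((0.5529+0.055)/1.055)^2.4 ≈ 0.26636
  L1 = 0.2126×0.00304 + 0.7152×0.01938 + 0.0722×0.26636 ≈ 0.03374
Color 2 (171,179,32):
  R=171: 171/255≈0.6706 > 0.04045 → ((0.6706+0.055)/1.055)^2.4 ≈ 0.40724
  G=179: 179/255≈0.7020 > 0.04045 → ((0.7020+0.055)/1.055)^2.4 ≈ 0.45079
  B=32: 32/255≈0.1255 > 0.04045 → ((0.1255+0.055)/1.055)^2.4 ≈ 0.01444
  L2 = 0.2126×0.40724 + 0.7152×0.45079 + 0.0722×0.01444 ≈ 0.41002
Lighter = 0.41002, Darker = 0.03374
Ratio = (L_lighter + 0.05) / (L_darker + 0.05)
Ratio = (0.41002 + 0.05) / (0.03374 + 0.05) = 0.46002 / 0.08374 ≈ 5.4936
Ratio ≈ 5.49:1


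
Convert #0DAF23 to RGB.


0D → 13 (R)
AF → 175 (G)
23 → 35 (B)
= RGB(13, 175, 35)


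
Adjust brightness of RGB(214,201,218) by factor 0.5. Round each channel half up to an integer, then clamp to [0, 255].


Multiply each channel by 0.5, round half up, clamp to [0, 255]
R: 214×0.5 = 107
G: 201×0.5 = 100.5 → round → 101
B: 218×0.5 = 109
= RGB(107, 101, 109)


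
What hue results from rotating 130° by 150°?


New hue = (H + rotation) mod 360
New hue = (130 + 150) mod 360
= 280 mod 360
= 280°


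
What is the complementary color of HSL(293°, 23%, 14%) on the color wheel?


Complement = opposite side of color wheel = hue + 180°
H' = (293 + 180) mod 360 = 113°
S and L unchanged.
= HSL(113°, 23%, 14%)


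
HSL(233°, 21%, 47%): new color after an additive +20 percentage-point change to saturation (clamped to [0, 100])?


Original S = 21%
Adjustment = +20 percentage points
New S = 21 + (20) = 41
Clamp to [0, 100] → 41
= HSL(233°, 41%, 47%)


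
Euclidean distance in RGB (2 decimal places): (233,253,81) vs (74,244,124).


d = √[(R₁-R₂)² + (G₁-G₂)² + (B₁-B₂)²]
d = √[(233-74)² + (253-244)² + (81-124)²]
d = √[25281 + 81 + 1849]
d = √27211
d ≈ 164.96


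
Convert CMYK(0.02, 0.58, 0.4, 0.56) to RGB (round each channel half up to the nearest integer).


R = 255 × (1-C) × (1-K) = 255 × 0.98 × 0.44 = 109.956 → 110
G = 255 × (1-M) × (1-K) = 255 × 0.42 × 0.44 = 47.124 → 47
B = 255 × (1-Y) × (1-K) = 255 × 0.60 × 0.44 = 67.32 → 67
= RGB(110, 47, 67)


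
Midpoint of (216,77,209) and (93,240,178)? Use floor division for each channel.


Midpoint: each channel = ⌊(C₁+C₂)/2⌋
R: ⌊(216+93)/2⌋ = 154
G: ⌊(77+240)/2⌋ = 158
B: ⌊(209+178)/2⌋ = 193
= RGB(154, 158, 193)


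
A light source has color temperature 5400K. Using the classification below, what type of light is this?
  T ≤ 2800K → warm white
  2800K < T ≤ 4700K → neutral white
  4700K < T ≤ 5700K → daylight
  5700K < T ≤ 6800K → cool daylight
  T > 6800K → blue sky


Temperature: 5400K
4700K < 5400K ≤ 5700K → daylight
Classification: daylight


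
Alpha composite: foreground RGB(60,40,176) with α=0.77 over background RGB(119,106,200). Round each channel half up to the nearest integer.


C = α×F + (1-α)×B, with 1-α = 0.23
R: 0.77×60 + 0.23×119 = 46.20 + 27.37 = 73.57 → 74
G: 0.77×40 + 0.23×106 = 30.80 + 24.38 = 55.18 → 55
B: 0.77×176 + 0.23×200 = 135.52 + 46.00 = 181.52 → 182
= RGB(74, 55, 182)


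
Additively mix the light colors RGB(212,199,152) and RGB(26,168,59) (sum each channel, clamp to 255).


Additive: each channel = min(255, C₁+C₂)
R: 212+26 = 238 → 238
G: 199+168 = 367 → 255
B: 152+59 = 211 → 211
= RGB(238, 255, 211)


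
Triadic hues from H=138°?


Triadic: equally spaced at 120° intervals
H1 = 138°
H2 = (138 + 120) mod 360 = 258°
H3 = (138 + 240) mod 360 = 18°
Triadic = 138°, 258°, 18°


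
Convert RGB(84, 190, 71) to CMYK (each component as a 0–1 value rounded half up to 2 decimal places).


R'=84/255≈0.3294, G'=190/255≈0.7451, B'=71/255≈0.2784
K = 1 - max(R',G',B') = 1 - 190/255 = 65/255 = 0.25490… → 0.25
(1-R'-K)/(1-K) simplifies to (max-R)/max with max = 190:
C = (190-84)/190 = 106/190 = 0.55789… → 0.56
M = (190-190)/190 = 0/190 = 0 → 0.00
Y = (190-71)/190 = 119/190 = 0.62631… → 0.63
= CMYK(0.56, 0.00, 0.63, 0.25)


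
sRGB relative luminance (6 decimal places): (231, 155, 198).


Linearize each channel (sRGB transfer function): c = v/255; c_lin = c/12.92 if c ≤ 0.04045, else ((c+0.055)/1.055)^2.4
  R: 231/255 ≈ 0.905882 > 0.04045 → ((0.905882+0.055)/1.055)^2.4 ≈ 0.799103
  G: 155/255 ≈ 0.607843 > 0.04045 → ((0.607843+0.055)/1.055)^2.4 ≈ 0.327778
  B: 198/255 ≈ 0.776471 > 0.04045 → ((0.776471+0.055)/1.055)^2.4 ≈ 0.564712
R_lin = 0.799103, G_lin = 0.327778, B_lin = 0.564712
L = 0.2126×R + 0.7152×G + 0.0722×B
L = 0.2126×0.799103 + 0.7152×0.327778 + 0.0722×0.564712
L ≈ 0.445088


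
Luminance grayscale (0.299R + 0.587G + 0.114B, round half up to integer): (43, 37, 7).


Gray = 0.299×R + 0.587×G + 0.114×B
Gray = 0.299×43 + 0.587×37 + 0.114×7
Gray = 12.857 + 21.719 + 0.798
Gray = 35.374 → round half up → 35
Gray = 35


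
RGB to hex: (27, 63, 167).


R = 27 → 1B (hex)
G = 63 → 3F (hex)
B = 167 → A7 (hex)
Hex = #1B3FA7


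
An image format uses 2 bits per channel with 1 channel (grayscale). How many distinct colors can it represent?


Total bits = 2 bits/channel × 1 channels = 2 bits
Distinct colors = 2^2
= 4 colors


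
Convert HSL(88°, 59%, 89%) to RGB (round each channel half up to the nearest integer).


H=88°, S=0.59, L=0.89
C = (1-|2L-1|)×S = (1-|0.78|)×0.59 = 0.1298
H' = H/60 = 88/60 ≈ 1.4667; X = C×(1-|H' mod 2 - 1|) ≈ 0.0692
m = L - C/2 = 0.89 - 0.0649 = 0.8251
Sector ⌊H'⌋ = 1 → (R',G',B') = (≈0.0692, 0.1298, 0.0)
RGB = ((R'+m)×255, (G'+m)×255, (B'+m)×255) = (228.0533, 243.4995, 210.4005)
Round half up → RGB(228, 243, 210)


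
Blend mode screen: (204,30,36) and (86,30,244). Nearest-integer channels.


Screen: C = 255 - (255-A)×(255-B)/255, rounded to nearest integer
R: 255 - (255-204)×(255-86)/255 = 255 - 8619/255 ≈ 255 - 33.800 = 221.200 → 221
G: 255 - (255-30)×(255-30)/255 = 255 - 50625/255 ≈ 255 - 198.529 = 56.471 → 56
B: 255 - (255-36)×(255-244)/255 = 255 - 2409/255 ≈ 255 - 9.447 = 245.553 → 246
= RGB(221, 56, 246)


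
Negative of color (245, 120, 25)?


Invert: (255-R, 255-G, 255-B)
R: 255-245 = 10
G: 255-120 = 135
B: 255-25 = 230
= RGB(10, 135, 230)


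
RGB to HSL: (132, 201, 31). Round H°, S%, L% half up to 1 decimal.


Normalize: R'=132/255≈0.5176, G'=201/255≈0.7882, B'=31/255≈0.1216
Max=201/255, Min=31/255, Δ=Max-Min=170/255
L = (Max+Min)/2 = (201+31)/510 = 232/510 = 0.45490… → L = 45.5%
L ≤ 0.5 → S = Δ/(Max+Min) = 170/(201+31) = 170/232 = 0.73275… → S = 73.3%
(the 1/255 factors cancel in S and H, so raw channel differences can be used)
Max is G' → H = 60 × ((B-R)/Δ + 2) = 60 × ((31-132)/170 + 2)
  -101/170 + 2 = -0.5941… + 2 = 1.4058…
  H = 60 × 1.4058… = 84.352…° → H = 84.4°
= HSL(84.4°, 73.3%, 45.5%)


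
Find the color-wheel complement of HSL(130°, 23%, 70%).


Complement = opposite side of color wheel = hue + 180°
H' = (130 + 180) mod 360 = 310°
S and L unchanged.
= HSL(310°, 23%, 70%)


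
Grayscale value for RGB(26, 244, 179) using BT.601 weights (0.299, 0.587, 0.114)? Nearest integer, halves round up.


Gray = 0.299×R + 0.587×G + 0.114×B
Gray = 0.299×26 + 0.587×244 + 0.114×179
Gray = 7.774 + 143.228 + 20.406
Gray = 171.408 → round half up → 171
Gray = 171


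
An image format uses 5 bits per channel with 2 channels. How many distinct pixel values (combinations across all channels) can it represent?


Total bits = 5 bits/channel × 2 channels = 10 bits
Distinct pixel values = 2^10
= 1,024 pixel values


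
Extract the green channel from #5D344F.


Color: #5D344F
R = 5D = 93
G = 34 = 52
B = 4F = 79
Green = 52


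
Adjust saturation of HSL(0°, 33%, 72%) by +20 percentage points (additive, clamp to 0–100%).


Original S = 33%
Adjustment = +20 percentage points
New S = 33 + (20) = 53
Clamp to [0, 100] → 53
= HSL(0°, 53%, 72%)


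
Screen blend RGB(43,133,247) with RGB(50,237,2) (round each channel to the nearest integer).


Screen: C = 255 - (255-A)×(255-B)/255, rounded to nearest integer
R: 255 - (255-43)×(255-50)/255 = 255 - 43460/255 ≈ 255 - 170.431 = 84.569 → 85
G: 255 - (255-133)×(255-237)/255 = 255 - 2196/255 ≈ 255 - 8.612 = 246.388 → 246
B: 255 - (255-247)×(255-2)/255 = 255 - 2024/255 ≈ 255 - 7.937 = 247.063 → 247
= RGB(85, 246, 247)


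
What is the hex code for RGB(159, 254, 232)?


R = 159 → 9F (hex)
G = 254 → FE (hex)
B = 232 → E8 (hex)
Hex = #9FFEE8


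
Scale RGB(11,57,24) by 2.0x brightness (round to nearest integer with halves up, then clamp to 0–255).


Multiply each channel by 2.0, round half up, clamp to [0, 255]
R: 11×2.0 = 22
G: 57×2.0 = 114
B: 24×2.0 = 48
= RGB(22, 114, 48)


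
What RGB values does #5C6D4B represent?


5C → 92 (R)
6D → 109 (G)
4B → 75 (B)
= RGB(92, 109, 75)


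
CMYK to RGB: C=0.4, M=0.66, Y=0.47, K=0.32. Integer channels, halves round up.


R = 255 × (1-C) × (1-K) = 255 × 0.60 × 0.68 = 104.04 → 104
G = 255 × (1-M) × (1-K) = 255 × 0.34 × 0.68 = 58.956 → 59
B = 255 × (1-Y) × (1-K) = 255 × 0.53 × 0.68 = 91.902 → 92
= RGB(104, 59, 92)


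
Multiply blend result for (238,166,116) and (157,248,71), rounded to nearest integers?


Multiply: C = A×B/255, rounded to nearest integer
R: 238×157/255 = 37366/255 ≈ 146.533 → 147
G: 166×248/255 = 41168/255 ≈ 161.443 → 161
B: 116×71/255 = 8236/255 ≈ 32.298 → 32
= RGB(147, 161, 32)


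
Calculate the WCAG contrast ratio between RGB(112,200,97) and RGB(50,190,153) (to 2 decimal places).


Linearize each sRGB channel c=v/255: c/12.92 if c ≤ 0.04045 else ((c+0.055)/1.055)^2.4
L = 0.2126×R_lin + 0.7152×G_lin + 0.0722×B_lin
Color 1 (112,200,97):
  R=112: 112/255≈0.4392 > 0.04045 → ((0.4392+0.055)/1.055)^2.4 ≈ 0.16203
  G=200: 200/255≈0.7843 > 0.04045 → ((0.7843+0.055)/1.055)^2.4 ≈ 0.57758
  B=97: 97/255≈0.3804 > 0.04045 → ((0.3804+0.055)/1.055)^2.4 ≈ 0.11954
  L1 = 0.2126×0.16203 + 0.7152×0.57758 + 0.0722×0.11954 ≈ 0.45616
Color 2 (50,190,153):
  R=50: 50/255≈0.1961 > 0.04045 → ((0.1961+0.055)/1.055)^2.4 ≈ 0.03190
  G=190: 190/255≈0.7451 > 0.04045 → ((0.7451+0.055)/1.055)^2.4 ≈ 0.51492
  B=153: 153/255≈0.6000 > 0.04045 → ((0.6000+0.055)/1.055)^2.4 ≈ 0.31855
  L2 = 0.2126×0.03190 + 0.7152×0.51492 + 0.0722×0.31855 ≈ 0.39805
Lighter = 0.45616, Darker = 0.39805
Ratio = (L_lighter + 0.05) / (L_darker + 0.05)
Ratio = (0.45616 + 0.05) / (0.39805 + 0.05) = 0.50616 / 0.44805 ≈ 1.1297
Ratio ≈ 1.13:1


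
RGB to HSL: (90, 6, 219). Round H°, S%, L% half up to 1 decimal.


Normalize: R'=90/255≈0.3529, G'=6/255≈0.0235, B'=219/255≈0.8588
Max=219/255, Min=6/255, Δ=Max-Min=213/255
L = (Max+Min)/2 = (219+6)/510 = 225/510 = 0.44117… → L = 44.1%
L ≤ 0.5 → S = Δ/(Max+Min) = 213/(219+6) = 213/225 = 0.94666… → S = 94.7%
(the 1/255 factors cancel in S and H, so raw channel differences can be used)
Max is B' → H = 60 × ((R-G)/Δ + 4) = 60 × ((90-6)/213 + 4)
  84/213 + 4 = 0.3943… + 4 = 4.3943…
  H = 60 × 4.3943… = 263.661…° → H = 263.7°
= HSL(263.7°, 94.7%, 44.1%)


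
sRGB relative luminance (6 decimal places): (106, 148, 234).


Linearize each channel (sRGB transfer function): c = v/255; c_lin = c/12.92 if c ≤ 0.04045, else ((c+0.055)/1.055)^2.4
  R: 106/255 ≈ 0.415686 > 0.04045 → ((0.415686+0.055)/1.055)^2.4 ≈ 0.144128
  G: 148/255 ≈ 0.580392 > 0.04045 → ((0.580392+0.055)/1.055)^2.4 ≈ 0.296138
  B: 234/255 ≈ 0.917647 > 0.04045 → ((0.917647+0.055)/1.055)^2.4 ≈ 0.822786
R_lin = 0.144128, G_lin = 0.296138, B_lin = 0.822786
L = 0.2126×R + 0.7152×G + 0.0722×B
L = 0.2126×0.144128 + 0.7152×0.296138 + 0.0722×0.822786
L ≈ 0.301845


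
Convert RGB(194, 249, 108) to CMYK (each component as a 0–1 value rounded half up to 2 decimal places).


R'=194/255≈0.7608, G'=249/255≈0.9765, B'=108/255≈0.4235
K = 1 - max(R',G',B') = 1 - 249/255 = 6/255 = 0.02352… → 0.02
(1-R'-K)/(1-K) simplifies to (max-R)/max with max = 249:
C = (249-194)/249 = 55/249 = 0.22088… → 0.22
M = (249-249)/249 = 0/249 = 0 → 0.00
Y = (249-108)/249 = 141/249 = 0.56626… → 0.57
= CMYK(0.22, 0.00, 0.57, 0.02)


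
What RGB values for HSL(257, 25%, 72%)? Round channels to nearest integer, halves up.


H=257°, S=0.25, L=0.72
C = (1-|2L-1|)×S = (1-|0.44|)×0.25 = 0.14
H' = H/60 = 257/60 ≈ 4.2833; X = C×(1-|H' mod 2 - 1|) ≈ 0.0397
m = L - C/2 = 0.72 - 0.07 = 0.65
Sector ⌊H'⌋ = 4 → (R',G',B') = (≈0.0397, 0.0, 0.14)
RGB = ((R'+m)×255, (G'+m)×255, (B'+m)×255) = (175.865, 165.75, 201.45)
Round half up → RGB(176, 166, 201)


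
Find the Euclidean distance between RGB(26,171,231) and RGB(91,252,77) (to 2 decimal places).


d = √[(R₁-R₂)² + (G₁-G₂)² + (B₁-B₂)²]
d = √[(26-91)² + (171-252)² + (231-77)²]
d = √[4225 + 6561 + 23716]
d = √34502
d ≈ 185.75


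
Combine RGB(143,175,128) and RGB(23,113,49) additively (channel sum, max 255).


Additive: each channel = min(255, C₁+C₂)
R: 143+23 = 166 → 166
G: 175+113 = 288 → 255
B: 128+49 = 177 → 177
= RGB(166, 255, 177)


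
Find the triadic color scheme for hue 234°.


Triadic: equally spaced at 120° intervals
H1 = 234°
H2 = (234 + 120) mod 360 = 354°
H3 = (234 + 240) mod 360 = 114°
Triadic = 234°, 354°, 114°


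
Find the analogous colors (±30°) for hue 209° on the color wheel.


Base hue: 209°
Left analog: (209 - 30) mod 360 = 179°
Right analog: (209 + 30) mod 360 = 239°
Analogous hues = 179° and 239°


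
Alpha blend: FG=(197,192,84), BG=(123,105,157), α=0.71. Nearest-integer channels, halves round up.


C = α×F + (1-α)×B, with 1-α = 0.29
R: 0.71×197 + 0.29×123 = 139.87 + 35.67 = 175.54 → 176
G: 0.71×192 + 0.29×105 = 136.32 + 30.45 = 166.77 → 167
B: 0.71×84 + 0.29×157 = 59.64 + 45.53 = 105.17 → 105
= RGB(176, 167, 105)


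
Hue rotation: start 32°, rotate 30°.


New hue = (H + rotation) mod 360
New hue = (32 + 30) mod 360
= 62 mod 360
= 62°


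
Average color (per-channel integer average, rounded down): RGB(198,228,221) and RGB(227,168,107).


Midpoint: each channel = ⌊(C₁+C₂)/2⌋
R: ⌊(198+227)/2⌋ = 212
G: ⌊(228+168)/2⌋ = 198
B: ⌊(221+107)/2⌋ = 164
= RGB(212, 198, 164)


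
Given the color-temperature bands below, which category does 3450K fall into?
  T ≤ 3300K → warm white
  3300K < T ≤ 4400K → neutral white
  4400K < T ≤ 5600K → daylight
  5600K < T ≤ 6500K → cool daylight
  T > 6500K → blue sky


Temperature: 3450K
3300K < 3450K ≤ 4400K → neutral white
Classification: neutral white


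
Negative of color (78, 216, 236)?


Invert: (255-R, 255-G, 255-B)
R: 255-78 = 177
G: 255-216 = 39
B: 255-236 = 19
= RGB(177, 39, 19)


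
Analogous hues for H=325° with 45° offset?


Base hue: 325°
Left analog: (325 - 45) mod 360 = 280°
Right analog: (325 + 45) mod 360 = 10°
Analogous hues = 280° and 10°


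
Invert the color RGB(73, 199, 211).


Invert: (255-R, 255-G, 255-B)
R: 255-73 = 182
G: 255-199 = 56
B: 255-211 = 44
= RGB(182, 56, 44)


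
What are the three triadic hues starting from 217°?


Triadic: equally spaced at 120° intervals
H1 = 217°
H2 = (217 + 120) mod 360 = 337°
H3 = (217 + 240) mod 360 = 97°
Triadic = 217°, 337°, 97°


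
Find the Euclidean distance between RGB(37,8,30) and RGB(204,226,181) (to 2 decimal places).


d = √[(R₁-R₂)² + (G₁-G₂)² + (B₁-B₂)²]
d = √[(37-204)² + (8-226)² + (30-181)²]
d = √[27889 + 47524 + 22801]
d = √98214
d ≈ 313.39


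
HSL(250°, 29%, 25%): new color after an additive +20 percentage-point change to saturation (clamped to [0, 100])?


Original S = 29%
Adjustment = +20 percentage points
New S = 29 + (20) = 49
Clamp to [0, 100] → 49
= HSL(250°, 49%, 25%)


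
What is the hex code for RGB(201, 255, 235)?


R = 201 → C9 (hex)
G = 255 → FF (hex)
B = 235 → EB (hex)
Hex = #C9FFEB


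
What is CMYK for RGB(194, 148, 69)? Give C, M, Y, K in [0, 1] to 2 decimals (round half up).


R'=194/255≈0.7608, G'=148/255≈0.5804, B'=69/255≈0.2706
K = 1 - max(R',G',B') = 1 - 194/255 = 61/255 = 0.23921… → 0.24
(1-R'-K)/(1-K) simplifies to (max-R)/max with max = 194:
C = (194-194)/194 = 0/194 = 0 → 0.00
M = (194-148)/194 = 46/194 = 0.23711… → 0.24
Y = (194-69)/194 = 125/194 = 0.64432… → 0.64
= CMYK(0.00, 0.24, 0.64, 0.24)


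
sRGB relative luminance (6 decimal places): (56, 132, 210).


Linearize each channel (sRGB transfer function): c = v/255; c_lin = c/12.92 if c ≤ 0.04045, else ((c+0.055)/1.055)^2.4
  R: 56/255 ≈ 0.219608 > 0.04045 → ((0.219608+0.055)/1.055)^2.4 ≈ 0.039546
  G: 132/255 ≈ 0.517647 > 0.04045 → ((0.517647+0.055)/1.055)^2.4 ≈ 0.230740
  B: 210/255 ≈ 0.823529 > 0.04045 → ((0.823529+0.055)/1.055)^2.4 ≈ 0.644480
R_lin = 0.039546, G_lin = 0.230740, B_lin = 0.644480
L = 0.2126×R + 0.7152×G + 0.0722×B
L = 0.2126×0.039546 + 0.7152×0.230740 + 0.0722×0.644480
L ≈ 0.219964


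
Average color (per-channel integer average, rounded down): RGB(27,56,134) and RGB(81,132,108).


Midpoint: each channel = ⌊(C₁+C₂)/2⌋
R: ⌊(27+81)/2⌋ = 54
G: ⌊(56+132)/2⌋ = 94
B: ⌊(134+108)/2⌋ = 121
= RGB(54, 94, 121)


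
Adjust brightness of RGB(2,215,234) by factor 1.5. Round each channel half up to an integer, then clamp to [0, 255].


Multiply each channel by 1.5, round half up, clamp to [0, 255]
R: 2×1.5 = 3
G: 215×1.5 = 322.5 → round → 323 → clamp → 255
B: 234×1.5 = 351 → clamp → 255
= RGB(3, 255, 255)


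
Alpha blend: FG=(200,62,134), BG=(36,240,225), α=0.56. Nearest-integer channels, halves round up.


C = α×F + (1-α)×B, with 1-α = 0.44
R: 0.56×200 + 0.44×36 = 112.00 + 15.84 = 127.84 → 128
G: 0.56×62 + 0.44×240 = 34.72 + 105.60 = 140.32 → 140
B: 0.56×134 + 0.44×225 = 75.04 + 99.00 = 174.04 → 174
= RGB(128, 140, 174)


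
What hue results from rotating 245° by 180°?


New hue = (H + rotation) mod 360
New hue = (245 + 180) mod 360
= 425 mod 360
= 65°


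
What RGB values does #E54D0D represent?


E5 → 229 (R)
4D → 77 (G)
0D → 13 (B)
= RGB(229, 77, 13)


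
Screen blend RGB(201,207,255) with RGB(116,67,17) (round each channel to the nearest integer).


Screen: C = 255 - (255-A)×(255-B)/255, rounded to nearest integer
R: 255 - (255-201)×(255-116)/255 = 255 - 7506/255 ≈ 255 - 29.435 = 225.565 → 226
G: 255 - (255-207)×(255-67)/255 = 255 - 9024/255 ≈ 255 - 35.388 = 219.612 → 220
B: 255 - (255-255)×(255-17)/255 = 255 - 0/255 ≈ 255 - 0.000 = 255.000 → 255
= RGB(226, 220, 255)


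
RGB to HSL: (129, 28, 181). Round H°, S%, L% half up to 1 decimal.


Normalize: R'=129/255≈0.5059, G'=28/255≈0.1098, B'=181/255≈0.7098
Max=181/255, Min=28/255, Δ=Max-Min=153/255
L = (Max+Min)/2 = (181+28)/510 = 209/510 = 0.40980… → L = 41.0%
L ≤ 0.5 → S = Δ/(Max+Min) = 153/(181+28) = 153/209 = 0.73205… → S = 73.2%
(the 1/255 factors cancel in S and H, so raw channel differences can be used)
Max is B' → H = 60 × ((R-G)/Δ + 4) = 60 × ((129-28)/153 + 4)
  101/153 + 4 = 0.6601… + 4 = 4.6601…
  H = 60 × 4.6601… = 279.607…° → H = 279.6°
= HSL(279.6°, 73.2%, 41.0%)


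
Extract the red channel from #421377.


Color: #421377
R = 42 = 66
G = 13 = 19
B = 77 = 119
Red = 66


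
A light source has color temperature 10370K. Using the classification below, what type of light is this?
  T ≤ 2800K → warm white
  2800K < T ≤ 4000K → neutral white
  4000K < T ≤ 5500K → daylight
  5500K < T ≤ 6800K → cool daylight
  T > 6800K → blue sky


Temperature: 10370K
10370K > 6800K → blue sky
Classification: blue sky


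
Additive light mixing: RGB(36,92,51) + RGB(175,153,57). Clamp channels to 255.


Additive: each channel = min(255, C₁+C₂)
R: 36+175 = 211 → 211
G: 92+153 = 245 → 245
B: 51+57 = 108 → 108
= RGB(211, 245, 108)


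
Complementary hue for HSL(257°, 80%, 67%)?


Complement = opposite side of color wheel = hue + 180°
H' = (257 + 180) mod 360 = 77°
S and L unchanged.
= HSL(77°, 80%, 67%)


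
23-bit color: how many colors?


Colors = 2^bits = 2^23
= 8,388,608 colors


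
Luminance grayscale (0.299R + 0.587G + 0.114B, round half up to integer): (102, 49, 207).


Gray = 0.299×R + 0.587×G + 0.114×B
Gray = 0.299×102 + 0.587×49 + 0.114×207
Gray = 30.498 + 28.763 + 23.598
Gray = 82.859 → round half up → 83
Gray = 83


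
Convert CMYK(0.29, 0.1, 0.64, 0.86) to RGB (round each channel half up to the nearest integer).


R = 255 × (1-C) × (1-K) = 255 × 0.71 × 0.14 = 25.347 → 25
G = 255 × (1-M) × (1-K) = 255 × 0.90 × 0.14 = 32.13 → 32
B = 255 × (1-Y) × (1-K) = 255 × 0.36 × 0.14 = 12.852 → 13
= RGB(25, 32, 13)


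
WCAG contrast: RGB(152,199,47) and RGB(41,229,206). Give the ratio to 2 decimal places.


Linearize each sRGB channel c=v/255: c/12.92 if c ≤ 0.04045 else ((c+0.055)/1.055)^2.4
L = 0.2126×R_lin + 0.7152×G_lin + 0.0722×B_lin
Color 1 (152,199,47):
  R=152: 152/255≈0.5961 > 0.04045 → ((0.5961+0.055)/1.055)^2.4 ≈ 0.31399
  G=199: 199/255≈0.7804 > 0.04045 → ((0.7804+0.055)/1.055)^2.4 ≈ 0.57112
  B=47: 47/255≈0.1843 > 0.04045 → ((0.1843+0.055)/1.055)^2.4 ≈ 0.02843
  L1 = 0.2126×0.31399 + 0.7152×0.57112 + 0.0722×0.02843 ≈ 0.47727
Color 2 (41,229,206):
  R=41: 41/255≈0.1608 > 0.04045 → ((0.1608+0.055)/1.055)^2.4 ≈ 0.02217
  G=229: 229/255≈0.8980 > 0.04045 → ((0.8980+0.055)/1.055)^2.4 ≈ 0.78354
  B=206: 206/255≈0.8078 > 0.04045 → ((0.8078+0.055)/1.055)^2.4 ≈ 0.61721
  L2 = 0.2126×0.02217 + 0.7152×0.78354 + 0.0722×0.61721 ≈ 0.60966
Lighter = 0.60966, Darker = 0.47727
Ratio = (L_lighter + 0.05) / (L_darker + 0.05)
Ratio = (0.60966 + 0.05) / (0.47727 + 0.05) = 0.65966 / 0.52727 ≈ 1.2511
Ratio ≈ 1.25:1


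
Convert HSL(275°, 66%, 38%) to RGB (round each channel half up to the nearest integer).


H=275°, S=0.66, L=0.38
C = (1-|2L-1|)×S = (1-|-0.24|)×0.66 = 0.5016
H' = H/60 = 275/60 ≈ 4.5833; X = C×(1-|H' mod 2 - 1|) = 0.2926
m = L - C/2 = 0.38 - 0.2508 = 0.1292
Sector ⌊H'⌋ = 4 → (R',G',B') = (0.2926, 0.0, 0.5016)
RGB = ((R'+m)×255, (G'+m)×255, (B'+m)×255) = (107.559, 32.946, 160.854)
Round half up → RGB(108, 33, 161)


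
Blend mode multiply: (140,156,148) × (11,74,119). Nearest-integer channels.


Multiply: C = A×B/255, rounded to nearest integer
R: 140×11/255 = 1540/255 ≈ 6.039 → 6
G: 156×74/255 = 11544/255 ≈ 45.271 → 45
B: 148×119/255 = 17612/255 ≈ 69.067 → 69
= RGB(6, 45, 69)


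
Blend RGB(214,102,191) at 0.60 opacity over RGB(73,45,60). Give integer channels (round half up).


C = α×F + (1-α)×B, with 1-α = 0.40
R: 0.60×214 + 0.40×73 = 128.40 + 29.20 = 157.60 → 158
G: 0.60×102 + 0.40×45 = 61.20 + 18.00 = 79.20 → 79
B: 0.60×191 + 0.40×60 = 114.60 + 24.00 = 138.60 → 139
= RGB(158, 79, 139)


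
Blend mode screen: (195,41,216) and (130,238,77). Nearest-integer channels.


Screen: C = 255 - (255-A)×(255-B)/255, rounded to nearest integer
R: 255 - (255-195)×(255-130)/255 = 255 - 7500/255 ≈ 255 - 29.412 = 225.588 → 226
G: 255 - (255-41)×(255-238)/255 = 255 - 3638/255 ≈ 255 - 14.267 = 240.733 → 241
B: 255 - (255-216)×(255-77)/255 = 255 - 6942/255 ≈ 255 - 27.224 = 227.776 → 228
= RGB(226, 241, 228)


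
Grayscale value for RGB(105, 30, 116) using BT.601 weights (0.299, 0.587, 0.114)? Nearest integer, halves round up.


Gray = 0.299×R + 0.587×G + 0.114×B
Gray = 0.299×105 + 0.587×30 + 0.114×116
Gray = 31.395 + 17.610 + 13.224
Gray = 62.229 → round half up → 62
Gray = 62


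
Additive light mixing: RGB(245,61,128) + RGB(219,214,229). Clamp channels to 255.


Additive: each channel = min(255, C₁+C₂)
R: 245+219 = 464 → 255
G: 61+214 = 275 → 255
B: 128+229 = 357 → 255
= RGB(255, 255, 255)


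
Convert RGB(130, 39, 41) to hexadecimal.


R = 130 → 82 (hex)
G = 39 → 27 (hex)
B = 41 → 29 (hex)
Hex = #822729


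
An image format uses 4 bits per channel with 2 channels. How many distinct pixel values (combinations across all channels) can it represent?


Total bits = 4 bits/channel × 2 channels = 8 bits
Distinct pixel values = 2^8
= 256 pixel values


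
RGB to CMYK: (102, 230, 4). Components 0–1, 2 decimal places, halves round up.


R'=102/255≈0.4000, G'=230/255≈0.9020, B'=4/255≈0.0157
K = 1 - max(R',G',B') = 1 - 230/255 = 25/255 = 0.09803… → 0.10
(1-R'-K)/(1-K) simplifies to (max-R)/max with max = 230:
C = (230-102)/230 = 128/230 = 0.55652… → 0.56
M = (230-230)/230 = 0/230 = 0 → 0.00
Y = (230-4)/230 = 226/230 = 0.98260… → 0.98
= CMYK(0.56, 0.00, 0.98, 0.10)


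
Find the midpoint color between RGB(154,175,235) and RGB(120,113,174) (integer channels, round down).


Midpoint: each channel = ⌊(C₁+C₂)/2⌋
R: ⌊(154+120)/2⌋ = 137
G: ⌊(175+113)/2⌋ = 144
B: ⌊(235+174)/2⌋ = 204
= RGB(137, 144, 204)


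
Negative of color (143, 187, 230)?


Invert: (255-R, 255-G, 255-B)
R: 255-143 = 112
G: 255-187 = 68
B: 255-230 = 25
= RGB(112, 68, 25)


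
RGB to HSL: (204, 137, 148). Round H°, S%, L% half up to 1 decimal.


Normalize: R'=204/255≈0.8000, G'=137/255≈0.5373, B'=148/255≈0.5804
Max=204/255, Min=137/255, Δ=Max-Min=67/255
L = (Max+Min)/2 = (204+137)/510 = 341/510 = 0.66862… → L = 66.9%
L > 0.5 → S = Δ/(2-Max-Min) = 67/(510-204-137) = 67/169 = 0.39644… → S = 39.6%
(the 1/255 factors cancel in S and H, so raw channel differences can be used)
Max is R' → H = 60 × (((G-B)/Δ) mod 6) = 60 × (((137-148)/67) mod 6)
  (-11)/67 = -0.1641…; negative, so add 6 → 5.8358…
  H = 60 × 5.8358… = 350.149…° → H = 350.1°
= HSL(350.1°, 39.6%, 66.9%)


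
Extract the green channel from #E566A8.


Color: #E566A8
R = E5 = 229
G = 66 = 102
B = A8 = 168
Green = 102


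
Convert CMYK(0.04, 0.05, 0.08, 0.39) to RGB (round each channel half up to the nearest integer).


R = 255 × (1-C) × (1-K) = 255 × 0.96 × 0.61 = 149.328 → 149
G = 255 × (1-M) × (1-K) = 255 × 0.95 × 0.61 = 147.7725 → 148
B = 255 × (1-Y) × (1-K) = 255 × 0.92 × 0.61 = 143.106 → 143
= RGB(149, 148, 143)


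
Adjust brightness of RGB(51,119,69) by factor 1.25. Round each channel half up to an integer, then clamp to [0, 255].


Multiply each channel by 1.25, round half up, clamp to [0, 255]
R: 51×1.25 = 63.75 → round → 64
G: 119×1.25 = 148.75 → round → 149
B: 69×1.25 = 86.25 → round → 86
= RGB(64, 149, 86)


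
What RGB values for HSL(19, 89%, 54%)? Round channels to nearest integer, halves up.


H=19°, S=0.89, L=0.54
C = (1-|2L-1|)×S = (1-|0.08|)×0.89 = 0.8188
H' = H/60 = 19/60 ≈ 0.3167; X = C×(1-|H' mod 2 - 1|) ≈ 0.2593
m = L - C/2 = 0.54 - 0.4094 = 0.1306
Sector ⌊H'⌋ = 0 → (R',G',B') = (0.8188, ≈0.2593, 0.0)
RGB = ((R'+m)×255, (G'+m)×255, (B'+m)×255) = (242.097, 99.4211, 33.303)
Round half up → RGB(242, 99, 33)


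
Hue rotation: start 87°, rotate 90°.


New hue = (H + rotation) mod 360
New hue = (87 + 90) mod 360
= 177 mod 360
= 177°


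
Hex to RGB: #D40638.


D4 → 212 (R)
06 → 6 (G)
38 → 56 (B)
= RGB(212, 6, 56)


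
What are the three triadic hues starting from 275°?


Triadic: equally spaced at 120° intervals
H1 = 275°
H2 = (275 + 120) mod 360 = 35°
H3 = (275 + 240) mod 360 = 155°
Triadic = 275°, 35°, 155°


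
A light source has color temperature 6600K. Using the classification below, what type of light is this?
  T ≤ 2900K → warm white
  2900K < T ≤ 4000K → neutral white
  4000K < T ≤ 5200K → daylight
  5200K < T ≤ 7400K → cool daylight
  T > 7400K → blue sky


Temperature: 6600K
5200K < 6600K ≤ 7400K → cool daylight
Classification: cool daylight


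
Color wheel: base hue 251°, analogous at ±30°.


Base hue: 251°
Left analog: (251 - 30) mod 360 = 221°
Right analog: (251 + 30) mod 360 = 281°
Analogous hues = 221° and 281°


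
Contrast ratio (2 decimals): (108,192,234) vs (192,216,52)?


Linearize each sRGB channel c=v/255: c/12.92 if c ≤ 0.04045 else ((c+0.055)/1.055)^2.4
L = 0.2126×R_lin + 0.7152×G_lin + 0.0722×B_lin
Color 1 (108,192,234):
  R=108: 108/255≈0.4235 > 0.04045 → ((0.4235+0.055)/1.055)^2.4 ≈ 0.14996
  G=192: 192/255≈0.7529 > 0.04045 → ((0.7529+0.055)/1.055)^2.4 ≈ 0.52712
  B=234: 234/255≈0.9176 > 0.04045 → ((0.9176+0.055)/1.055)^2.4 ≈ 0.82279
  L1 = 0.2126×0.14996 + 0.7152×0.52712 + 0.0722×0.82279 ≈ 0.46828
Color 2 (192,216,52):
  R=192: 192/255≈0.7529 > 0.04045 → ((0.7529+0.055)/1.055)^2.4 ≈ 0.52712
  G=216: 216/255≈0.8471 > 0.04045 → ((0.8471+0.055)/1.055)^2.4 ≈ 0.68669
  B=52: 52/255≈0.2039 > 0.04045 → ((0.2039+0.055)/1.055)^2.4 ≈ 0.03434
  L2 = 0.2126×0.52712 + 0.7152×0.68669 + 0.0722×0.03434 ≈ 0.60566
Lighter = 0.60566, Darker = 0.46828
Ratio = (L_lighter + 0.05) / (L_darker + 0.05)
Ratio = (0.60566 + 0.05) / (0.46828 + 0.05) = 0.65566 / 0.51828 ≈ 1.2651
Ratio ≈ 1.27:1
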